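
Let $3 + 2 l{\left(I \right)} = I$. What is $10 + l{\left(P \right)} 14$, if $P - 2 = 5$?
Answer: $38$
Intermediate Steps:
$P = 7$ ($P = 2 + 5 = 7$)
$l{\left(I \right)} = - \frac{3}{2} + \frac{I}{2}$
$10 + l{\left(P \right)} 14 = 10 + \left(- \frac{3}{2} + \frac{1}{2} \cdot 7\right) 14 = 10 + \left(- \frac{3}{2} + \frac{7}{2}\right) 14 = 10 + 2 \cdot 14 = 10 + 28 = 38$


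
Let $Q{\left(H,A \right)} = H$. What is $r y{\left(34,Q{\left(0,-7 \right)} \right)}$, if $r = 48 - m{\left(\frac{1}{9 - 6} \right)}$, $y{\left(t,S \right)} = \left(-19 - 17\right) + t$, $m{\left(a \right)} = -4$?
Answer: $-104$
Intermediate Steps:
$y{\left(t,S \right)} = -36 + t$ ($y{\left(t,S \right)} = \left(-19 - 17\right) + t = -36 + t$)
$r = 52$ ($r = 48 - -4 = 48 + 4 = 52$)
$r y{\left(34,Q{\left(0,-7 \right)} \right)} = 52 \left(-36 + 34\right) = 52 \left(-2\right) = -104$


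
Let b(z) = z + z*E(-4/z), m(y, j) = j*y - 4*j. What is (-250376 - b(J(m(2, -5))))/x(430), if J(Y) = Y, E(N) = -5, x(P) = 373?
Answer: -250336/373 ≈ -671.14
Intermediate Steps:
m(y, j) = -4*j + j*y
b(z) = -4*z (b(z) = z + z*(-5) = z - 5*z = -4*z)
(-250376 - b(J(m(2, -5))))/x(430) = (-250376 - (-4)*(-5*(-4 + 2)))/373 = (-250376 - (-4)*(-5*(-2)))*(1/373) = (-250376 - (-4)*10)*(1/373) = (-250376 - 1*(-40))*(1/373) = (-250376 + 40)*(1/373) = -250336*1/373 = -250336/373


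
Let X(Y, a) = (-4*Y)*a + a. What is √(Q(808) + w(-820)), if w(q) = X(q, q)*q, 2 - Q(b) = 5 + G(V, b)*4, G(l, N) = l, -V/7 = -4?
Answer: √2206144285 ≈ 46970.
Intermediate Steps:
V = 28 (V = -7*(-4) = 28)
Q(b) = -115 (Q(b) = 2 - (5 + 28*4) = 2 - (5 + 112) = 2 - 1*117 = 2 - 117 = -115)
X(Y, a) = a - 4*Y*a (X(Y, a) = -4*Y*a + a = a - 4*Y*a)
w(q) = q²*(1 - 4*q) (w(q) = (q*(1 - 4*q))*q = q²*(1 - 4*q))
√(Q(808) + w(-820)) = √(-115 + (-820)²*(1 - 4*(-820))) = √(-115 + 672400*(1 + 3280)) = √(-115 + 672400*3281) = √(-115 + 2206144400) = √2206144285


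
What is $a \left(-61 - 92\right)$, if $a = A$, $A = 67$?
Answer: $-10251$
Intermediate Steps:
$a = 67$
$a \left(-61 - 92\right) = 67 \left(-61 - 92\right) = 67 \left(-153\right) = -10251$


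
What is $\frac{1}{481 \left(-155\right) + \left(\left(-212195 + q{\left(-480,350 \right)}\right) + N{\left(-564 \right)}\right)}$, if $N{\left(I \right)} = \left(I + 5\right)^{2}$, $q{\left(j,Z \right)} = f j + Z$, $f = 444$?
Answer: $- \frac{1}{187039} \approx -5.3465 \cdot 10^{-6}$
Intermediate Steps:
$q{\left(j,Z \right)} = Z + 444 j$ ($q{\left(j,Z \right)} = 444 j + Z = Z + 444 j$)
$N{\left(I \right)} = \left(5 + I\right)^{2}$
$\frac{1}{481 \left(-155\right) + \left(\left(-212195 + q{\left(-480,350 \right)}\right) + N{\left(-564 \right)}\right)} = \frac{1}{481 \left(-155\right) + \left(\left(-212195 + \left(350 + 444 \left(-480\right)\right)\right) + \left(5 - 564\right)^{2}\right)} = \frac{1}{-74555 + \left(\left(-212195 + \left(350 - 213120\right)\right) + \left(-559\right)^{2}\right)} = \frac{1}{-74555 + \left(\left(-212195 - 212770\right) + 312481\right)} = \frac{1}{-74555 + \left(-424965 + 312481\right)} = \frac{1}{-74555 - 112484} = \frac{1}{-187039} = - \frac{1}{187039}$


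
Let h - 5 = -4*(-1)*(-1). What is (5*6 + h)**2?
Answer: 961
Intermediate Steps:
h = 1 (h = 5 - 4*(-1)*(-1) = 5 + 4*(-1) = 5 - 4 = 1)
(5*6 + h)**2 = (5*6 + 1)**2 = (30 + 1)**2 = 31**2 = 961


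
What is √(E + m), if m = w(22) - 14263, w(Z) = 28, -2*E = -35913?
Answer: 3*√1654/2 ≈ 61.004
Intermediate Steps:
E = 35913/2 (E = -½*(-35913) = 35913/2 ≈ 17957.)
m = -14235 (m = 28 - 14263 = -14235)
√(E + m) = √(35913/2 - 14235) = √(7443/2) = 3*√1654/2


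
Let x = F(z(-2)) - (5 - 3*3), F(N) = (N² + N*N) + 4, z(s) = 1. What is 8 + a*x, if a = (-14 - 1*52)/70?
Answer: -10/7 ≈ -1.4286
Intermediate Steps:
F(N) = 4 + 2*N² (F(N) = (N² + N²) + 4 = 2*N² + 4 = 4 + 2*N²)
a = -33/35 (a = (-14 - 52)*(1/70) = -66*1/70 = -33/35 ≈ -0.94286)
x = 10 (x = (4 + 2*1²) - (5 - 3*3) = (4 + 2*1) - (5 - 9) = (4 + 2) - 1*(-4) = 6 + 4 = 10)
8 + a*x = 8 - 33/35*10 = 8 - 66/7 = -10/7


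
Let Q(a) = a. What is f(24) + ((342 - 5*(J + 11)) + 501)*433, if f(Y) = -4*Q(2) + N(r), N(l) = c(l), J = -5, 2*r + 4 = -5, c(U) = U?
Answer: 704033/2 ≈ 3.5202e+5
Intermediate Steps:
r = -9/2 (r = -2 + (1/2)*(-5) = -2 - 5/2 = -9/2 ≈ -4.5000)
N(l) = l
f(Y) = -25/2 (f(Y) = -4*2 - 9/2 = -8 - 9/2 = -25/2)
f(24) + ((342 - 5*(J + 11)) + 501)*433 = -25/2 + ((342 - 5*(-5 + 11)) + 501)*433 = -25/2 + ((342 - 5*6) + 501)*433 = -25/2 + ((342 - 30) + 501)*433 = -25/2 + (312 + 501)*433 = -25/2 + 813*433 = -25/2 + 352029 = 704033/2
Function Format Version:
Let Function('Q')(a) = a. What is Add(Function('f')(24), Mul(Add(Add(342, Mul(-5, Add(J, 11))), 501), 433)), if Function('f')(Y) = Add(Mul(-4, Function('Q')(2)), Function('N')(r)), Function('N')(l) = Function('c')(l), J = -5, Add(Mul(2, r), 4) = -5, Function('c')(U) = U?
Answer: Rational(704033, 2) ≈ 3.5202e+5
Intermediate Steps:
r = Rational(-9, 2) (r = Add(-2, Mul(Rational(1, 2), -5)) = Add(-2, Rational(-5, 2)) = Rational(-9, 2) ≈ -4.5000)
Function('N')(l) = l
Function('f')(Y) = Rational(-25, 2) (Function('f')(Y) = Add(Mul(-4, 2), Rational(-9, 2)) = Add(-8, Rational(-9, 2)) = Rational(-25, 2))
Add(Function('f')(24), Mul(Add(Add(342, Mul(-5, Add(J, 11))), 501), 433)) = Add(Rational(-25, 2), Mul(Add(Add(342, Mul(-5, Add(-5, 11))), 501), 433)) = Add(Rational(-25, 2), Mul(Add(Add(342, Mul(-5, 6)), 501), 433)) = Add(Rational(-25, 2), Mul(Add(Add(342, -30), 501), 433)) = Add(Rational(-25, 2), Mul(Add(312, 501), 433)) = Add(Rational(-25, 2), Mul(813, 433)) = Add(Rational(-25, 2), 352029) = Rational(704033, 2)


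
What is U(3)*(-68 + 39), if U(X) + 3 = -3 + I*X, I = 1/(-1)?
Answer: 261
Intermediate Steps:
I = -1
U(X) = -6 - X (U(X) = -3 + (-3 - X) = -6 - X)
U(3)*(-68 + 39) = (-6 - 1*3)*(-68 + 39) = (-6 - 3)*(-29) = -9*(-29) = 261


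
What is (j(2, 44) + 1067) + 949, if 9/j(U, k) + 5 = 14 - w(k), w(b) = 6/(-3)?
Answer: 22185/11 ≈ 2016.8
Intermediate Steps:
w(b) = -2 (w(b) = 6*(-⅓) = -2)
j(U, k) = 9/11 (j(U, k) = 9/(-5 + (14 - 1*(-2))) = 9/(-5 + (14 + 2)) = 9/(-5 + 16) = 9/11)
(j(2, 44) + 1067) + 949 = (9/11 + 1067) + 949 = 11746/11 + 949 = 22185/11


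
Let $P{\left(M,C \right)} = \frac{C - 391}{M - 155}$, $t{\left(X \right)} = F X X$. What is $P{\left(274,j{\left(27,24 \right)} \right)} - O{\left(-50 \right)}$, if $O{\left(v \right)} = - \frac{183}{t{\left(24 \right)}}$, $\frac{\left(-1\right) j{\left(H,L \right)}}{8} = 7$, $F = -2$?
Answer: $- \frac{178907}{45696} \approx -3.9152$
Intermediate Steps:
$t{\left(X \right)} = - 2 X^{2}$ ($t{\left(X \right)} = - 2 X X = - 2 X^{2}$)
$j{\left(H,L \right)} = -56$ ($j{\left(H,L \right)} = \left(-8\right) 7 = -56$)
$P{\left(M,C \right)} = \frac{-391 + C}{-155 + M}$
$O{\left(v \right)} = \frac{61}{384}$ ($O{\left(v \right)} = - \frac{183}{\left(-2\right) 24^{2}} = - \frac{183}{\left(-2\right) 576} = - \frac{183}{-1152} = \left(-183\right) \left(- \frac{1}{1152}\right) = \frac{61}{384}$)
$P{\left(274,j{\left(27,24 \right)} \right)} - O{\left(-50 \right)} = \frac{-391 - 56}{-155 + 274} - \frac{61}{384} = \frac{1}{119} \left(-447\right) - \frac{61}{384} = - \frac{447}{119} - \frac{61}{384} = - \frac{178907}{45696}$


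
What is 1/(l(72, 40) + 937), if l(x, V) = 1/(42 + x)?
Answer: 114/106819 ≈ 0.0010672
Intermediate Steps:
1/(l(72, 40) + 937) = 1/(1/(42 + 72) + 937) = 1/(1/114 + 937) = 1/(106819/114) = 114/106819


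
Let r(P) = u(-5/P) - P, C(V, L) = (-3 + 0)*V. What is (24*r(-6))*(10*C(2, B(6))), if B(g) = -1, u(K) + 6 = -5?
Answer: 7200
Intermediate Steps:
u(K) = -11 (u(K) = -6 - 5 = -11)
C(V, L) = -3*V
r(P) = -11 - P
(24*r(-6))*(10*C(2, B(6))) = (24*(-11 - 1*(-6)))*(10*(-3*2)) = (24*(-11 + 6))*(10*(-6)) = (24*(-5))*(-60) = -120*(-60) = 7200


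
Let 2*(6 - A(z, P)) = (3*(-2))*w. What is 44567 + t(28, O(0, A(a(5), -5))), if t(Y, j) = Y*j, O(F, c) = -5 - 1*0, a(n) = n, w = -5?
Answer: 44427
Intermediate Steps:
A(z, P) = -9 (A(z, P) = 6 - 3*(-2)*(-5)/2 = 6 - (-3)*(-5) = 6 - ½*30 = 6 - 15 = -9)
O(F, c) = -5 (O(F, c) = -5 + 0 = -5)
44567 + t(28, O(0, A(a(5), -5))) = 44567 + 28*(-5) = 44567 - 140 = 44427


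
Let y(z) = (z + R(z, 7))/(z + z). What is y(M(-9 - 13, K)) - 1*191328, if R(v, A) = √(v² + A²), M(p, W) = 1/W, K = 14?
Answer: -382655/2 + √9605/2 ≈ -1.9128e+5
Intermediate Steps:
R(v, A) = √(A² + v²)
y(z) = (z + √(49 + z²))/(2*z) (y(z) = (z + √(7² + z²))/(z + z) = (z + √(49 + z²))/((2*z)) = (z + √(49 + z²))*(1/(2*z)) = (z + √(49 + z²))/(2*z))
y(M(-9 - 13, K)) - 1*191328 = (1/14 + √(49 + (1/14)²))/(2*(1/14)) - 1*191328 = (1/14 + √(49 + (1/14)²))/(2*(1/14)) - 191328 = (½)*14*(1/14 + √(49 + 1/196)) - 191328 = (½)*14*(1/14 + √(9605/196)) - 191328 = (½)*14*(1/14 + √9605/14) - 191328 = (½ + √9605/2) - 191328 = -382655/2 + √9605/2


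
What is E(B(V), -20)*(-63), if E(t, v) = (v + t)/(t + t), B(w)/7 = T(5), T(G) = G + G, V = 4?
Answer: -45/2 ≈ -22.500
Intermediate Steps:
T(G) = 2*G
B(w) = 70 (B(w) = 7*(2*5) = 7*10 = 70)
E(t, v) = (t + v)/(2*t) (E(t, v) = (t + v)/((2*t)) = (t + v)*(1/(2*t)) = (t + v)/(2*t))
E(B(V), -20)*(-63) = ((½)*(70 - 20)/70)*(-63) = ((½)*(1/70)*50)*(-63) = (5/14)*(-63) = -45/2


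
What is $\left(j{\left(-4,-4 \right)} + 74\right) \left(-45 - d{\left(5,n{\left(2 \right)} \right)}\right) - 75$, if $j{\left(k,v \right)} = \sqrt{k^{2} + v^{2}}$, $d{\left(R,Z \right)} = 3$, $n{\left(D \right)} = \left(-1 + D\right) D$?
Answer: $-3627 - 192 \sqrt{2} \approx -3898.5$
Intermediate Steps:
$n{\left(D \right)} = D \left(-1 + D\right)$
$\left(j{\left(-4,-4 \right)} + 74\right) \left(-45 - d{\left(5,n{\left(2 \right)} \right)}\right) - 75 = \left(\sqrt{\left(-4\right)^{2} + \left(-4\right)^{2}} + 74\right) \left(-45 - 3\right) - 75 = \left(\sqrt{16 + 16} + 74\right) \left(-45 - 3\right) - 75 = \left(\sqrt{32} + 74\right) \left(-48\right) - 75 = \left(4 \sqrt{2} + 74\right) \left(-48\right) - 75 = \left(74 + 4 \sqrt{2}\right) \left(-48\right) - 75 = \left(-3552 - 192 \sqrt{2}\right) - 75 = -3627 - 192 \sqrt{2}$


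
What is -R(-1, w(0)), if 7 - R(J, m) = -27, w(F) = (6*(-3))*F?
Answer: -34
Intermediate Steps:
w(F) = -18*F
R(J, m) = 34 (R(J, m) = 7 - 1*(-27) = 7 + 27 = 34)
-R(-1, w(0)) = -1*34 = -34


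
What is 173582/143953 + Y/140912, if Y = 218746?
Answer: 27974464861/10142352568 ≈ 2.7582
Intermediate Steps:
173582/143953 + Y/140912 = 173582/143953 + 218746/140912 = 173582*(1/143953) + 218746*(1/140912) = 173582/143953 + 109373/70456 = 27974464861/10142352568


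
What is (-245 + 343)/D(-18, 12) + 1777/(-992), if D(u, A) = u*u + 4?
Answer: -60705/40672 ≈ -1.4925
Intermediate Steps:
D(u, A) = 4 + u² (D(u, A) = u² + 4 = 4 + u²)
(-245 + 343)/D(-18, 12) + 1777/(-992) = (-245 + 343)/(4 + (-18)²) + 1777/(-992) = 98/(4 + 324) + 1777*(-1/992) = 98/328 - 1777/992 = 98*(1/328) - 1777/992 = 49/164 - 1777/992 = -60705/40672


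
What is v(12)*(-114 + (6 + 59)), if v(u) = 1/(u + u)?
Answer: -49/24 ≈ -2.0417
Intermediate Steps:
v(u) = 1/(2*u)
v(12)*(-114 + (6 + 59)) = ((1/2)/12)*(-114 + (6 + 59)) = ((1/2)*(1/12))*(-114 + 65) = (1/24)*(-49) = -49/24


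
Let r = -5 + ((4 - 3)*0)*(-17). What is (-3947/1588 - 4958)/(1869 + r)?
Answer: -7877251/2960032 ≈ -2.6612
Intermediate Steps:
r = -5 (r = -5 + (1*0)*(-17) = -5 + 0*(-17) = -5 + 0 = -5)
(-3947/1588 - 4958)/(1869 + r) = (-3947/1588 - 4958)/(1869 - 5) = (-3947*1/1588 - 4958)/1864 = (-3947/1588 - 4958)*(1/1864) = -7877251/1588*1/1864 = -7877251/2960032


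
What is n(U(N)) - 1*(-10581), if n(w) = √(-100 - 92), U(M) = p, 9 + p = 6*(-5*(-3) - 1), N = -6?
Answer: 10581 + 8*I*√3 ≈ 10581.0 + 13.856*I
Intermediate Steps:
p = 75 (p = -9 + 6*(-5*(-3) - 1) = -9 + 6*(15 - 1) = -9 + 6*14 = -9 + 84 = 75)
U(M) = 75
n(w) = 8*I*√3 (n(w) = √(-192) = 8*I*√3)
n(U(N)) - 1*(-10581) = 8*I*√3 - 1*(-10581) = 8*I*√3 + 10581 = 10581 + 8*I*√3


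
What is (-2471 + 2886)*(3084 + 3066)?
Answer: 2552250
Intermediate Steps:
(-2471 + 2886)*(3084 + 3066) = 415*6150 = 2552250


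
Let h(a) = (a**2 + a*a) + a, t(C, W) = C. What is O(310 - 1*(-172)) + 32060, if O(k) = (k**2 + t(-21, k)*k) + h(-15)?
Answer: 254697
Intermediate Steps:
h(a) = a + 2*a**2 (h(a) = (a**2 + a**2) + a = 2*a**2 + a = a + 2*a**2)
O(k) = 435 + k**2 - 21*k (O(k) = (k**2 - 21*k) - 15*(1 + 2*(-15)) = (k**2 - 21*k) - 15*(1 - 30) = (k**2 - 21*k) - 15*(-29) = (k**2 - 21*k) + 435 = 435 + k**2 - 21*k)
O(310 - 1*(-172)) + 32060 = (435 + (310 - 1*(-172))**2 - 21*(310 - 1*(-172))) + 32060 = (435 + (310 + 172)**2 - 21*(310 + 172)) + 32060 = (435 + 482**2 - 21*482) + 32060 = (435 + 232324 - 10122) + 32060 = 222637 + 32060 = 254697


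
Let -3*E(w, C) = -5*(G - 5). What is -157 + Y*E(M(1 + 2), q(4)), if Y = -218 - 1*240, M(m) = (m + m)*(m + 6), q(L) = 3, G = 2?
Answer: 2133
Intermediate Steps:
M(m) = 2*m*(6 + m) (M(m) = (2*m)*(6 + m) = 2*m*(6 + m))
E(w, C) = -5 (E(w, C) = -(-5)*(2 - 5)/3 = -(-5)*(-3)/3 = -⅓*15 = -5)
Y = -458 (Y = -218 - 240 = -458)
-157 + Y*E(M(1 + 2), q(4)) = -157 - 458*(-5) = -157 + 2290 = 2133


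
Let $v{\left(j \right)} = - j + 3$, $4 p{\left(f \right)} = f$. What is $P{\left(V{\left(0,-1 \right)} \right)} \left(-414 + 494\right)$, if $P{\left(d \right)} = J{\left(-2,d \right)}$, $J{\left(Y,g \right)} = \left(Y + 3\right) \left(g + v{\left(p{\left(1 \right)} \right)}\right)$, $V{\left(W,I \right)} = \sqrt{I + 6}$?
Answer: $220 + 80 \sqrt{5} \approx 398.89$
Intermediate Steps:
$p{\left(f \right)} = \frac{f}{4}$
$v{\left(j \right)} = 3 - j$
$V{\left(W,I \right)} = \sqrt{6 + I}$
$J{\left(Y,g \right)} = \left(3 + Y\right) \left(\frac{11}{4} + g\right)$ ($J{\left(Y,g \right)} = \left(Y + 3\right) \left(g + \left(3 - \frac{1}{4} \cdot 1\right)\right) = \left(3 + Y\right) \left(g + \left(3 - \frac{1}{4}\right)\right) = \left(3 + Y\right) \left(g + \frac{11}{4}\right) = \left(3 + Y\right) \left(\frac{11}{4} + g\right)$)
$P{\left(d \right)} = \frac{11}{4} + d$ ($P{\left(d \right)} = \frac{33}{4} + 3 d + \frac{11}{4} \left(-2\right) - 2 d = \frac{33}{4} + 3 d - \frac{11}{2} - 2 d = \frac{11}{4} + d$)
$P{\left(V{\left(0,-1 \right)} \right)} \left(-414 + 494\right) = \left(\frac{11}{4} + \sqrt{6 - 1}\right) \left(-414 + 494\right) = \left(\frac{11}{4} + \sqrt{5}\right) 80 = 220 + 80 \sqrt{5}$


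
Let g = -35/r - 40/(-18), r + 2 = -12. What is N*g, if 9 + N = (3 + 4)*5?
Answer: 1105/9 ≈ 122.78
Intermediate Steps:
r = -14 (r = -2 - 12 = -14)
N = 26 (N = -9 + (3 + 4)*5 = -9 + 7*5 = -9 + 35 = 26)
g = 85/18 (g = -35/(-14) - 40/(-18) = -35*(-1/14) - 40*(-1/18) = 5/2 + 20/9 = 85/18 ≈ 4.7222)
N*g = 26*(85/18) = 1105/9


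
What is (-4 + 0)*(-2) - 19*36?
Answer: -676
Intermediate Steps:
(-4 + 0)*(-2) - 19*36 = -4*(-2) - 684 = 8 - 684 = -676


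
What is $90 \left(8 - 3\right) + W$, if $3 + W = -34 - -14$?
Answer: $427$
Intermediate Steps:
$W = -23$ ($W = -3 - 20 = -23$)
$90 \left(8 - 3\right) + W = 90 \left(8 - 3\right) - 23 = 90 \cdot 5 - 23 = 450 - 23 = 427$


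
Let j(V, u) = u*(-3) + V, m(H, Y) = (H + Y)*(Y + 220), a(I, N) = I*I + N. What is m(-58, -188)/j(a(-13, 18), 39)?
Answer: -3936/35 ≈ -112.46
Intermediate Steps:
a(I, N) = N + I**2 (a(I, N) = I**2 + N = N + I**2)
m(H, Y) = (220 + Y)*(H + Y) (m(H, Y) = (H + Y)*(220 + Y) = (220 + Y)*(H + Y))
j(V, u) = V - 3*u (j(V, u) = -3*u + V = V - 3*u)
m(-58, -188)/j(a(-13, 18), 39) = ((-188)**2 + 220*(-58) + 220*(-188) - 58*(-188))/((18 + (-13)**2) - 3*39) = (35344 - 12760 - 41360 + 10904)/((18 + 169) - 117) = -7872/(187 - 117) = -7872/70 = -7872*1/70 = -3936/35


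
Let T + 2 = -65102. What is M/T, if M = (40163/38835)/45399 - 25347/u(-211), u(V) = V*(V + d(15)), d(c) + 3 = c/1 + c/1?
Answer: 44686980183943/4456332086940339840 ≈ 1.0028e-5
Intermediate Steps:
T = -65104 (T = -2 - 65102 = -65104)
d(c) = -3 + 2*c (d(c) = -3 + (c/1 + c/1) = -3 + (c*1 + c*1) = -3 + (c + c) = -3 + 2*c)
u(V) = V*(27 + V) (u(V) = V*(V + (-3 + 2*15)) = V*(V + (-3 + 30)) = V*(V + 27) = V*(27 + V))
M = -44686980183943/68449436085960 (M = (40163/38835)/45399 - 25347*(-1/(211*(27 - 211))) = (40163*(1/38835))*(1/45399) - 25347/((-211*(-184))) = (40163/38835)*(1/45399) - 25347/38824 = 40163/1763070165 - 25347*1/38824 = 40163/1763070165 - 25347/38824 = -44686980183943/68449436085960 ≈ -0.65285)
M/T = -44686980183943/68449436085960/(-65104) = -44686980183943/68449436085960*(-1/65104) = 44686980183943/4456332086940339840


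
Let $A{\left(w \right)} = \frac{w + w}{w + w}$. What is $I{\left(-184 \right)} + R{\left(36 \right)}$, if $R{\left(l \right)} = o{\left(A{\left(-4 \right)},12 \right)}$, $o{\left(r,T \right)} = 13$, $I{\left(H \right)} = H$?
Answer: $-171$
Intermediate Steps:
$A{\left(w \right)} = 1$ ($A{\left(w \right)} = \frac{2 w}{2 w} = 2 w \frac{1}{2 w} = 1$)
$R{\left(l \right)} = 13$
$I{\left(-184 \right)} + R{\left(36 \right)} = -184 + 13 = -171$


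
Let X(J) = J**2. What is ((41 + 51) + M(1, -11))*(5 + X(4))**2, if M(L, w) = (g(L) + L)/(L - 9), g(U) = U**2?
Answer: 161847/4 ≈ 40462.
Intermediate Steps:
M(L, w) = (L + L**2)/(-9 + L) (M(L, w) = (L**2 + L)/(L - 9) = (L + L**2)/(-9 + L))
((41 + 51) + M(1, -11))*(5 + X(4))**2 = ((41 + 51) + 1*(1 + 1)/(-9 + 1))*(5 + 4**2)**2 = (92 + 1*2/(-8))*(5 + 16)**2 = (92 + 1*(-1/8)*2)*21**2 = (92 - 1/4)*441 = (367/4)*441 = 161847/4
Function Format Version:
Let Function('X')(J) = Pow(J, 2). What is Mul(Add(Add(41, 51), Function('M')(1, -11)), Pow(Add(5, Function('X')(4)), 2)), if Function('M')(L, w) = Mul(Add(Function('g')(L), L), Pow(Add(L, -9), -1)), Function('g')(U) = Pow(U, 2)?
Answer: Rational(161847, 4) ≈ 40462.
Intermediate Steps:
Function('M')(L, w) = Mul(Pow(Add(-9, L), -1), Add(L, Pow(L, 2))) (Function('M')(L, w) = Mul(Add(Pow(L, 2), L), Pow(Add(L, -9), -1)) = Mul(Add(L, Pow(L, 2)), Pow(Add(-9, L), -1)) = Mul(Pow(Add(-9, L), -1), Add(L, Pow(L, 2))))
Mul(Add(Add(41, 51), Function('M')(1, -11)), Pow(Add(5, Function('X')(4)), 2)) = Mul(Add(Add(41, 51), Mul(1, Pow(Add(-9, 1), -1), Add(1, 1))), Pow(Add(5, Pow(4, 2)), 2)) = Mul(Add(92, Mul(1, Pow(-8, -1), 2)), Pow(Add(5, 16), 2)) = Mul(Add(92, Mul(1, Rational(-1, 8), 2)), Pow(21, 2)) = Mul(Add(92, Rational(-1, 4)), 441) = Mul(Rational(367, 4), 441) = Rational(161847, 4)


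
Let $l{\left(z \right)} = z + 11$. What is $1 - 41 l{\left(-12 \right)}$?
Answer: $42$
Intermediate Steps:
$l{\left(z \right)} = 11 + z$
$1 - 41 l{\left(-12 \right)} = 1 - 41 \left(11 - 12\right) = 1 - -41 = 1 + 41 = 42$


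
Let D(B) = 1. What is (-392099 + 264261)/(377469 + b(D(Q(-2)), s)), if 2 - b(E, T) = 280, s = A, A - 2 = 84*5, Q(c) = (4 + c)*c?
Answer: -127838/377191 ≈ -0.33892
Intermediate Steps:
Q(c) = c*(4 + c)
A = 422 (A = 2 + 84*5 = 2 + 420 = 422)
s = 422
b(E, T) = -278 (b(E, T) = 2 - 1*280 = 2 - 280 = -278)
(-392099 + 264261)/(377469 + b(D(Q(-2)), s)) = (-392099 + 264261)/(377469 - 278) = -127838/377191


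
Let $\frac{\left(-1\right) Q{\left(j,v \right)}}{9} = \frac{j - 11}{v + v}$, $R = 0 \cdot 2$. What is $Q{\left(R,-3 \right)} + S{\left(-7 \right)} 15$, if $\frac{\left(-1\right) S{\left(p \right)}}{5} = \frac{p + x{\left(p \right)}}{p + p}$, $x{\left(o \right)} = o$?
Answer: $- \frac{183}{2} \approx -91.5$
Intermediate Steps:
$R = 0$
$S{\left(p \right)} = -5$ ($S{\left(p \right)} = - 5 \frac{p + p}{p + p} = - 5 \frac{2 p}{2 p} = - 5 \cdot 2 p \frac{1}{2 p} = \left(-5\right) 1 = -5$)
$Q{\left(j,v \right)} = - \frac{9 \left(-11 + j\right)}{2 v}$ ($Q{\left(j,v \right)} = - 9 \frac{j - 11}{v + v} = - 9 \frac{-11 + j}{2 v} = - \frac{9 \left(-11 + j\right)}{2 v}$)
$Q{\left(R,-3 \right)} + S{\left(-7 \right)} 15 = \frac{9 \left(11 - 0\right)}{2 \left(-3\right)} - 75 = \frac{9}{2} \left(- \frac{1}{3}\right) \left(11 + 0\right) - 75 = \frac{9}{2} \left(- \frac{1}{3}\right) 11 - 75 = - \frac{33}{2} - 75 = - \frac{183}{2}$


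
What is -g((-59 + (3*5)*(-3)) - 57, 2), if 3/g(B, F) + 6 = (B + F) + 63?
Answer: 1/34 ≈ 0.029412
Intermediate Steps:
g(B, F) = 3/(57 + B + F) (g(B, F) = 3/(-6 + ((B + F) + 63)) = 3/(-6 + (63 + B + F)) = 3/(57 + B + F))
-g((-59 + (3*5)*(-3)) - 57, 2) = -3/(57 + ((-59 + (3*5)*(-3)) - 57) + 2) = -3/(57 + ((-59 + 15*(-3)) - 57) + 2) = -3/(57 + ((-59 - 45) - 57) + 2) = -3/(57 + (-104 - 57) + 2) = -3/(57 - 161 + 2) = -3/(-102) = -3*(-1)/102 = -1*(-1/34) = 1/34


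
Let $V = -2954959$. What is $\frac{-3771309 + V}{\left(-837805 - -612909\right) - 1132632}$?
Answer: $\frac{1681567}{339382} \approx 4.9548$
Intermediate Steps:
$\frac{-3771309 + V}{\left(-837805 - -612909\right) - 1132632} = \frac{-3771309 - 2954959}{\left(-837805 - -612909\right) - 1132632} = - \frac{6726268}{\left(-837805 + 612909\right) - 1132632} = - \frac{6726268}{-224896 - 1132632} = - \frac{6726268}{-1357528} = \left(-6726268\right) \left(- \frac{1}{1357528}\right) = \frac{1681567}{339382}$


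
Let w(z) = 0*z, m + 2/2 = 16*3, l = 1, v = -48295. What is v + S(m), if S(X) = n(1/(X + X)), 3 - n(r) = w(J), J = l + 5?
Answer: -48292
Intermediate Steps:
m = 47 (m = -1 + 16*3 = -1 + 48 = 47)
J = 6 (J = 1 + 5 = 6)
w(z) = 0
n(r) = 3 (n(r) = 3 - 1*0 = 3 + 0 = 3)
S(X) = 3
v + S(m) = -48295 + 3 = -48292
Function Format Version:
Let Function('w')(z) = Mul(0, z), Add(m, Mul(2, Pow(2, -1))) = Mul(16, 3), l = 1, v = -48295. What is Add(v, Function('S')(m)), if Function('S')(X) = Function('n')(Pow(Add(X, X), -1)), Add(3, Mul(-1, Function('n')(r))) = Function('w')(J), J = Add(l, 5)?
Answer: -48292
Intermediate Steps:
m = 47 (m = Add(-1, Mul(16, 3)) = Add(-1, 48) = 47)
J = 6 (J = Add(1, 5) = 6)
Function('w')(z) = 0
Function('n')(r) = 3 (Function('n')(r) = Add(3, Mul(-1, 0)) = Add(3, 0) = 3)
Function('S')(X) = 3
Add(v, Function('S')(m)) = Add(-48295, 3) = -48292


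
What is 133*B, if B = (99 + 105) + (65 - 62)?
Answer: 27531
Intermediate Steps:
B = 207 (B = 204 + 3 = 207)
133*B = 133*207 = 27531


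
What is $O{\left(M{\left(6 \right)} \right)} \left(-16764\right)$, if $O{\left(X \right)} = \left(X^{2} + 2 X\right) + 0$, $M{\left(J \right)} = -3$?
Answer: $-50292$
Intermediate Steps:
$O{\left(X \right)} = X^{2} + 2 X$
$O{\left(M{\left(6 \right)} \right)} \left(-16764\right) = - 3 \left(2 - 3\right) \left(-16764\right) = \left(-3\right) \left(-1\right) \left(-16764\right) = 3 \left(-16764\right) = -50292$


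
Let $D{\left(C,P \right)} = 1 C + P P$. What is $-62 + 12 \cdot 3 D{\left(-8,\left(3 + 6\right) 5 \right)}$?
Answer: $72550$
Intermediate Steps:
$D{\left(C,P \right)} = C + P^{2}$
$-62 + 12 \cdot 3 D{\left(-8,\left(3 + 6\right) 5 \right)} = -62 + 12 \cdot 3 \left(-8 + \left(\left(3 + 6\right) 5\right)^{2}\right) = -62 + 36 \left(-8 + \left(9 \cdot 5\right)^{2}\right) = -62 + 36 \left(-8 + 45^{2}\right) = -62 + 36 \left(-8 + 2025\right) = -62 + 36 \cdot 2017 = -62 + 72612 = 72550$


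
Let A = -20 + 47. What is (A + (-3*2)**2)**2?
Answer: 3969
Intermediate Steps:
A = 27
(A + (-3*2)**2)**2 = (27 + (-3*2)**2)**2 = (27 + (-6)**2)**2 = (27 + 36)**2 = 63**2 = 3969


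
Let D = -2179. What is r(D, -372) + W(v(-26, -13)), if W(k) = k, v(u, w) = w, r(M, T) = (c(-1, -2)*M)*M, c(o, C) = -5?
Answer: -23740218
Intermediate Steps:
r(M, T) = -5*M**2 (r(M, T) = (-5*M)*M = -5*M**2)
r(D, -372) + W(v(-26, -13)) = -5*(-2179)**2 - 13 = -5*4748041 - 13 = -23740205 - 13 = -23740218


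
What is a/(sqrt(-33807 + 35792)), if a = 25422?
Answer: 25422*sqrt(1985)/1985 ≈ 570.60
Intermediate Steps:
a/(sqrt(-33807 + 35792)) = 25422/(sqrt(-33807 + 35792)) = 25422/(sqrt(1985)) = 25422*(sqrt(1985)/1985) = 25422*sqrt(1985)/1985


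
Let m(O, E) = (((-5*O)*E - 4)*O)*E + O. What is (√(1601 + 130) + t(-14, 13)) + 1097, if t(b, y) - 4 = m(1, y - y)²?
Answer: 1102 + √1731 ≈ 1143.6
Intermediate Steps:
m(O, E) = O + E*O*(-4 - 5*E*O) (m(O, E) = ((-5*E*O - 4)*O)*E + O = ((-4 - 5*E*O)*O)*E + O = (O*(-4 - 5*E*O))*E + O = E*O*(-4 - 5*E*O) + O = O + E*O*(-4 - 5*E*O))
t(b, y) = 5 (t(b, y) = 4 + (1*(1 - 4*(y - y) - 5*1*(y - y)²))² = 4 + (1*(1 - 4*0 - 5*1*0²))² = 4 + (1*(1 + 0 - 5*1*0))² = 4 + (1*(1 + 0 + 0))² = 4 + (1*1)² = 4 + 1² = 4 + 1 = 5)
(√(1601 + 130) + t(-14, 13)) + 1097 = (√(1601 + 130) + 5) + 1097 = (√1731 + 5) + 1097 = (5 + √1731) + 1097 = 1102 + √1731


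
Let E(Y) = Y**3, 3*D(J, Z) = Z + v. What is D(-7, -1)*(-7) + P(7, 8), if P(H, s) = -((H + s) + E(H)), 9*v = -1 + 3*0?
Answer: -9596/27 ≈ -355.41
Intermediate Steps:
v = -1/9 (v = (-1 + 3*0)/9 = (-1 + 0)/9 = (1/9)*(-1) = -1/9 ≈ -0.11111)
D(J, Z) = -1/27 + Z/3 (D(J, Z) = (Z - 1/9)/3 = (-1/9 + Z)/3 = -1/27 + Z/3)
P(H, s) = -H - s - H**3 (P(H, s) = -((H + s) + H**3) = -(H + s + H**3) = -H - s - H**3)
D(-7, -1)*(-7) + P(7, 8) = (-1/27 + (1/3)*(-1))*(-7) + (-1*7 - 1*8 - 1*7**3) = (-1/27 - 1/3)*(-7) + (-7 - 8 - 1*343) = -10/27*(-7) + (-7 - 8 - 343) = 70/27 - 358 = -9596/27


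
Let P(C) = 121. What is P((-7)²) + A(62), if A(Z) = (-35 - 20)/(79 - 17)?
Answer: 7447/62 ≈ 120.11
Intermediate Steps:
A(Z) = -55/62
P((-7)²) + A(62) = 121 - 55/62 = 7447/62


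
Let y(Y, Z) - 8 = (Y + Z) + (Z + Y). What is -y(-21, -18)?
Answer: 70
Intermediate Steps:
y(Y, Z) = 8 + 2*Y + 2*Z (y(Y, Z) = 8 + ((Y + Z) + (Z + Y)) = 8 + ((Y + Z) + (Y + Z)) = 8 + (2*Y + 2*Z) = 8 + 2*Y + 2*Z)
-y(-21, -18) = -(8 + 2*(-21) + 2*(-18)) = -(8 - 42 - 36) = -1*(-70) = 70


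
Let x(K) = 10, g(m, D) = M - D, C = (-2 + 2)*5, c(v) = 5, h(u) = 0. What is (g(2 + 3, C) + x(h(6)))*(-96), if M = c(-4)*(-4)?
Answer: 960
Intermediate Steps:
C = 0 (C = 0*5 = 0)
M = -20 (M = 5*(-4) = -20)
g(m, D) = -20 - D
(g(2 + 3, C) + x(h(6)))*(-96) = ((-20 - 1*0) + 10)*(-96) = ((-20 + 0) + 10)*(-96) = (-20 + 10)*(-96) = -10*(-96) = 960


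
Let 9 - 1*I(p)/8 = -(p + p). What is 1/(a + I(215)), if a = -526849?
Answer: -1/523337 ≈ -1.9108e-6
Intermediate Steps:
I(p) = 72 + 16*p (I(p) = 72 - (-8)*(p + p) = 72 - (-8)*2*p = 72 - (-16)*p = 72 + 16*p)
1/(a + I(215)) = 1/(-526849 + (72 + 16*215)) = 1/(-526849 + (72 + 3440)) = 1/(-526849 + 3512) = 1/(-523337) = -1/523337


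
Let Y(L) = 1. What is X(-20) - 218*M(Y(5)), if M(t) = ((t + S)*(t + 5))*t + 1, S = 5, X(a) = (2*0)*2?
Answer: -8066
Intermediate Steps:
X(a) = 0 (X(a) = 0*2 = 0)
M(t) = 1 + t*(5 + t)**2 (M(t) = ((t + 5)*(t + 5))*t + 1 = ((5 + t)*(5 + t))*t + 1 = (5 + t)**2*t + 1 = t*(5 + t)**2 + 1 = 1 + t*(5 + t)**2)
X(-20) - 218*M(Y(5)) = 0 - 218*(1 + 1**3 + 10*1**2 + 25*1) = 0 - 218*(1 + 1 + 10*1 + 25) = 0 - 218*(1 + 1 + 10 + 25) = 0 - 218*37 = 0 - 8066 = -8066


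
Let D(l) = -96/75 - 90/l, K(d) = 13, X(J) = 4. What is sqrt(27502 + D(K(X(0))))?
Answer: 2*sqrt(29040323)/65 ≈ 165.81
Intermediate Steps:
D(l) = -32/25 - 90/l (D(l) = -96*1/75 - 90/l = -32/25 - 90/l)
sqrt(27502 + D(K(X(0)))) = sqrt(27502 + (-32/25 - 90/13)) = sqrt(27502 - 2666/325) = sqrt(8935484/325) = 2*sqrt(29040323)/65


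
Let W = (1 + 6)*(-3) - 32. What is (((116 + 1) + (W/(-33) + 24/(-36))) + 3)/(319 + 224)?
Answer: 3991/17919 ≈ 0.22272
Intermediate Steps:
W = -53 (W = 7*(-3) - 32 = -21 - 32 = -53)
(((116 + 1) + (W/(-33) + 24/(-36))) + 3)/(319 + 224) = (((116 + 1) + (-53/(-33) + 24/(-36))) + 3)/(319 + 224) = ((117 + (-53*(-1/33) + 24*(-1/36))) + 3)/543 = ((117 + (53/33 - ⅔)) + 3)*(1/543) = ((117 + 31/33) + 3)*(1/543) = (3892/33 + 3)*(1/543) = (3991/33)*(1/543) = 3991/17919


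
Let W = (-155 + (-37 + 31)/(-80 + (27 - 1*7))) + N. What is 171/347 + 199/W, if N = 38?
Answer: -490631/405643 ≈ -1.2095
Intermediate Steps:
W = -1169/10 (W = (-155 + (-37 + 31)/(-80 + (27 - 1*7))) + 38 = (-155 - 6/(-80 + (27 - 7))) + 38 = (-155 - 6/(-80 + 20)) + 38 = (-155 - 6/(-60)) + 38 = (-155 - 6*(-1/60)) + 38 = (-155 + 1/10) + 38 = -1549/10 + 38 = -1169/10 ≈ -116.90)
171/347 + 199/W = 171/347 + 199/(-1169/10) = 171*(1/347) + 199*(-10/1169) = 171/347 - 1990/1169 = -490631/405643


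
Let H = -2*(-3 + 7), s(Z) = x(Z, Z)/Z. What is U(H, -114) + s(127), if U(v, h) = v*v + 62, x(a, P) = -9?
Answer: 15993/127 ≈ 125.93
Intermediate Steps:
s(Z) = -9/Z
H = -8 (H = -2*4 = -8)
U(v, h) = 62 + v² (U(v, h) = v² + 62 = 62 + v²)
U(H, -114) + s(127) = (62 + (-8)²) - 9/127 = (62 + 64) - 9*1/127 = 126 - 9/127 = 15993/127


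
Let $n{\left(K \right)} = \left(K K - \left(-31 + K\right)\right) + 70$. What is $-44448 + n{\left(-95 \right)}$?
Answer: $-35227$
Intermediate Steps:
$n{\left(K \right)} = 101 + K^{2} - K$ ($n{\left(K \right)} = \left(K^{2} - \left(-31 + K\right)\right) + 70 = \left(31 + K^{2} - K\right) + 70 = 101 + K^{2} - K$)
$-44448 + n{\left(-95 \right)} = -44448 + \left(101 + \left(-95\right)^{2} - -95\right) = -44448 + \left(101 + 9025 + 95\right) = -44448 + 9221 = -35227$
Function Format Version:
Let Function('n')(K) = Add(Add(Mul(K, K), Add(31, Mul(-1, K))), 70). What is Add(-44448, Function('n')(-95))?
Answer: -35227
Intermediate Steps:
Function('n')(K) = Add(101, Pow(K, 2), Mul(-1, K)) (Function('n')(K) = Add(Add(Pow(K, 2), Add(31, Mul(-1, K))), 70) = Add(Add(31, Pow(K, 2), Mul(-1, K)), 70) = Add(101, Pow(K, 2), Mul(-1, K)))
Add(-44448, Function('n')(-95)) = Add(-44448, Add(101, Pow(-95, 2), Mul(-1, -95))) = Add(-44448, Add(101, 9025, 95)) = Add(-44448, 9221) = -35227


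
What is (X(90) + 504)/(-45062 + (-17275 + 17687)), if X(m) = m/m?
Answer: -101/8930 ≈ -0.011310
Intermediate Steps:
X(m) = 1
(X(90) + 504)/(-45062 + (-17275 + 17687)) = (1 + 504)/(-45062 + (-17275 + 17687)) = 505/(-45062 + 412) = 505/(-44650) = 505*(-1/44650) = -101/8930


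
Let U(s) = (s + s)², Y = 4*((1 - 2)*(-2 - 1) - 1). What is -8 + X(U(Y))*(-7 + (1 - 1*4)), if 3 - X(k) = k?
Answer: 2522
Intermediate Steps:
Y = 8 (Y = 4*(-1*(-3) - 1) = 4*(3 - 1) = 4*2 = 8)
U(s) = 4*s² (U(s) = (2*s)² = 4*s²)
X(k) = 3 - k
-8 + X(U(Y))*(-7 + (1 - 1*4)) = -8 + (3 - 4*8²)*(-7 + (1 - 1*4)) = -8 + (3 - 4*64)*(-7 + (1 - 4)) = -8 + (3 - 1*256)*(-7 - 3) = -8 + (3 - 256)*(-10) = -8 - 253*(-10) = -8 + 2530 = 2522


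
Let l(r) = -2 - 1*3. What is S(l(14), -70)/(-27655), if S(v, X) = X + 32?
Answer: 38/27655 ≈ 0.0013741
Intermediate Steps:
l(r) = -5 (l(r) = -2 - 3 = -5)
S(v, X) = 32 + X
S(l(14), -70)/(-27655) = (32 - 70)/(-27655) = -38*(-1/27655) = 38/27655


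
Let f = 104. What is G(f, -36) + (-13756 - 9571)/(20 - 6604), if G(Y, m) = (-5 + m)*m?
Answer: 9741311/6584 ≈ 1479.5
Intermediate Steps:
G(Y, m) = m*(-5 + m)
G(f, -36) + (-13756 - 9571)/(20 - 6604) = -36*(-5 - 36) + (-13756 - 9571)/(20 - 6604) = -36*(-41) - 23327/(-6584) = 1476 - 23327*(-1/6584) = 1476 + 23327/6584 = 9741311/6584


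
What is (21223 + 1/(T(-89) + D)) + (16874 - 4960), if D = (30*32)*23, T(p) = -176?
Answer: 725832849/21904 ≈ 33137.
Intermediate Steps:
D = 22080 (D = 960*23 = 22080)
(21223 + 1/(T(-89) + D)) + (16874 - 4960) = (21223 + 1/(-176 + 22080)) + (16874 - 4960) = (21223 + 1/21904) + 11914 = 464868593/21904 + 11914 = 725832849/21904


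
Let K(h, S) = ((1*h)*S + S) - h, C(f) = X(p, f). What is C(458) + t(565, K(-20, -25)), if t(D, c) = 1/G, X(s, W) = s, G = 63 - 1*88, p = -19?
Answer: -476/25 ≈ -19.040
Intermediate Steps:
G = -25 (G = 63 - 88 = -25)
C(f) = -19
K(h, S) = S - h + S*h (K(h, S) = (h*S + S) - h = (S*h + S) - h = (S + S*h) - h = S - h + S*h)
t(D, c) = -1/25 (t(D, c) = 1/(-25) = -1/25)
C(458) + t(565, K(-20, -25)) = -19 - 1/25 = -476/25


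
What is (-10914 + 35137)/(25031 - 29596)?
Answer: -24223/4565 ≈ -5.3062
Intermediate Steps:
(-10914 + 35137)/(25031 - 29596) = 24223/(-4565) = 24223*(-1/4565) = -24223/4565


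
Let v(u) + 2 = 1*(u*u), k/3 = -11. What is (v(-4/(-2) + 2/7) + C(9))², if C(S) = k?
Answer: 2128681/2401 ≈ 886.58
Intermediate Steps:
k = -33 (k = 3*(-11) = -33)
v(u) = -2 + u² (v(u) = -2 + 1*(u*u) = -2 + 1*u² = -2 + u²)
C(S) = -33
(v(-4/(-2) + 2/7) + C(9))² = ((-2 + (-4/(-2) + 2/7)²) - 33)² = ((-2 + (-4*(-½) + 2*(⅐))²) - 33)² = ((-2 + (2 + 2/7)²) - 33)² = ((-2 + (16/7)²) - 33)² = ((-2 + 256/49) - 33)² = (158/49 - 33)² = (-1459/49)² = 2128681/2401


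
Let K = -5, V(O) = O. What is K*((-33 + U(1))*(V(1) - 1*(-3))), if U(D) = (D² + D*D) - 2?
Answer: 660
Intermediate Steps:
U(D) = -2 + 2*D² (U(D) = (D² + D²) - 2 = 2*D² - 2 = -2 + 2*D²)
K*((-33 + U(1))*(V(1) - 1*(-3))) = -5*(-33 + (-2 + 2*1²))*(1 - 1*(-3)) = -5*(-33 + (-2 + 2*1))*(1 + 3) = -5*(-33 + (-2 + 2))*4 = -5*(-33 + 0)*4 = -(-165)*4 = -5*(-132) = 660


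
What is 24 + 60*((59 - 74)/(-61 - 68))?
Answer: 1332/43 ≈ 30.977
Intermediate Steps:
24 + 60*((59 - 74)/(-61 - 68)) = 24 + 60*(-15/(-129)) = 24 + 60*(-15*(-1/129)) = 24 + 60*(5/43) = 24 + 300/43 = 1332/43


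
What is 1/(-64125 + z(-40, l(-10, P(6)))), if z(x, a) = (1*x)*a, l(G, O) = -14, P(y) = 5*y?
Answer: -1/63565 ≈ -1.5732e-5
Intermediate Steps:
z(x, a) = a*x (z(x, a) = x*a = a*x)
1/(-64125 + z(-40, l(-10, P(6)))) = 1/(-64125 - 14*(-40)) = 1/(-64125 + 560) = 1/(-63565) = -1/63565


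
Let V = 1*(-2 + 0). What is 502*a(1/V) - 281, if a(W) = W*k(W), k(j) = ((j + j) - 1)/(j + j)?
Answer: -783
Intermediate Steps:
V = -2 (V = 1*(-2) = -2)
k(j) = (-1 + 2*j)/(2*j) (k(j) = (2*j - 1)/((2*j)) = (-1 + 2*j)*(1/(2*j)) = (-1 + 2*j)/(2*j))
a(W) = -1/2 + W (a(W) = W*((-1/2 + W)/W) = -1/2 + W)
502*a(1/V) - 281 = 502*(-1/2 + 1/(-2)) - 281 = 502*(-1/2 - 1/2) - 281 = 502*(-1) - 281 = -502 - 281 = -783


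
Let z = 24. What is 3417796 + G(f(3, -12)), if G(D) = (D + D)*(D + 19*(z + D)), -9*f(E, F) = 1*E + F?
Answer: 3418748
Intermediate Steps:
f(E, F) = -E/9 - F/9 (f(E, F) = -(1*E + F)/9 = -(E + F)/9 = -E/9 - F/9)
G(D) = 2*D*(456 + 20*D) (G(D) = (D + D)*(D + 19*(24 + D)) = (2*D)*(D + (456 + 19*D)) = (2*D)*(456 + 20*D) = 2*D*(456 + 20*D))
3417796 + G(f(3, -12)) = 3417796 + 8*(-1/9*3 - 1/9*(-12))*(114 + 5*(-1/9*3 - 1/9*(-12))) = 3417796 + 8*(-1/3 + 4/3)*(114 + 5*(-1/3 + 4/3)) = 3417796 + 8*1*(114 + 5*1) = 3417796 + 8*1*(114 + 5) = 3417796 + 8*1*119 = 3417796 + 952 = 3418748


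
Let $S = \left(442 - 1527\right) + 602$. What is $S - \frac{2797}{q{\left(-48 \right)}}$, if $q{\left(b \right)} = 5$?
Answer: $- \frac{5212}{5} \approx -1042.4$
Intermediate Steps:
$S = -483$ ($S = -1085 + 602 = -483$)
$S - \frac{2797}{q{\left(-48 \right)}} = -483 - \frac{2797}{5} = - \frac{5212}{5}$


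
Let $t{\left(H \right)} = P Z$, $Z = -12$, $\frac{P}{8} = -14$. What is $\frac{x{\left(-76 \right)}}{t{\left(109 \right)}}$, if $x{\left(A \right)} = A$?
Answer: $- \frac{19}{336} \approx -0.056548$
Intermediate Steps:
$P = -112$ ($P = 8 \left(-14\right) = -112$)
$t{\left(H \right)} = 1344$ ($t{\left(H \right)} = \left(-112\right) \left(-12\right) = 1344$)
$\frac{x{\left(-76 \right)}}{t{\left(109 \right)}} = - \frac{76}{1344} = \left(-76\right) \frac{1}{1344} = - \frac{19}{336}$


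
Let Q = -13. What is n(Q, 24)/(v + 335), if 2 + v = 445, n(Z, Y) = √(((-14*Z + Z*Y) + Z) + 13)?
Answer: I*√130/778 ≈ 0.014655*I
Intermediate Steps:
n(Z, Y) = √(13 - 13*Z + Y*Z) (n(Z, Y) = √(((-14*Z + Y*Z) + Z) + 13) = √((-13*Z + Y*Z) + 13) = √(13 - 13*Z + Y*Z))
v = 443 (v = -2 + 445 = 443)
n(Q, 24)/(v + 335) = √(13 - 13*(-13) + 24*(-13))/(443 + 335) = √(13 + 169 - 312)/778 = √(-130)*(1/778) = (I*√130)*(1/778) = I*√130/778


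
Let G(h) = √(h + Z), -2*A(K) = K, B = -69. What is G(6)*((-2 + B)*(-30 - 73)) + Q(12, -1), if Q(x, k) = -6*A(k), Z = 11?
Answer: -3 + 7313*√17 ≈ 30149.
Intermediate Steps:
A(K) = -K/2
G(h) = √(11 + h) (G(h) = √(h + 11) = √(11 + h))
Q(x, k) = 3*k (Q(x, k) = -(-3)*k = 3*k)
G(6)*((-2 + B)*(-30 - 73)) + Q(12, -1) = √(11 + 6)*((-2 - 69)*(-30 - 73)) + 3*(-1) = √17*(-71*(-103)) - 3 = √17*7313 - 3 = 7313*√17 - 3 = -3 + 7313*√17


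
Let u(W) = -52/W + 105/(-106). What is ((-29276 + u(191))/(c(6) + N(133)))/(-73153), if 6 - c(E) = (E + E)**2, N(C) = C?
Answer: -592747463/7405278190 ≈ -0.080044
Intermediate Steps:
u(W) = -105/106 - 52/W (u(W) = -52/W + 105*(-1/106) = -52/W - 105/106 = -105/106 - 52/W)
c(E) = 6 - 4*E**2 (c(E) = 6 - (E + E)**2 = 6 - (2*E)**2 = 6 - 4*E**2)
((-29276 + u(191))/(c(6) + N(133)))/(-73153) = ((-29276 + (-105/106 - 52/191))/((6 - 4*6**2) + 133))/(-73153) = ((-29276 + (-105/106 - 52*1/191))/((6 - 4*36) + 133))*(-1/73153) = ((-29276 + (-105/106 - 52/191))/((6 - 144) + 133))*(-1/73153) = ((-29276 - 25567/20246)/(-138 + 133))*(-1/73153) = -592747463/20246/(-5)*(-1/73153) = -592747463/20246*(-1/5)*(-1/73153) = (592747463/101230)*(-1/73153) = -592747463/7405278190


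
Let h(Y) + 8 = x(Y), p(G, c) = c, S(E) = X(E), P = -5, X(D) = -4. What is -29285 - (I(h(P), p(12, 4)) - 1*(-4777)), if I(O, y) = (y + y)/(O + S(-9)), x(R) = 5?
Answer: -238426/7 ≈ -34061.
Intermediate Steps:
S(E) = -4
h(Y) = -3 (h(Y) = -8 + 5 = -3)
I(O, y) = 2*y/(-4 + O) (I(O, y) = (y + y)/(O - 4) = (2*y)/(-4 + O) = 2*y/(-4 + O))
-29285 - (I(h(P), p(12, 4)) - 1*(-4777)) = -29285 - (2*4/(-4 - 3) - 1*(-4777)) = -29285 - (2*4/(-7) + 4777) = -29285 - (2*4*(-⅐) + 4777) = -29285 - (-8/7 + 4777) = -29285 - 1*33431/7 = -29285 - 33431/7 = -238426/7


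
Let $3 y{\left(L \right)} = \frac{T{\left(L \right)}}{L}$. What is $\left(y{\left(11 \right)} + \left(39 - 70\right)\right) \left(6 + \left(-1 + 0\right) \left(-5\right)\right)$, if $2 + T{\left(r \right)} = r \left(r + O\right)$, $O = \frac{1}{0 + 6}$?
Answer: $- \frac{5413}{18} \approx -300.72$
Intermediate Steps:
$O = \frac{1}{6} \approx 0.16667$
$T{\left(r \right)} = -2 + r \left(\frac{1}{6} + r\right)$ ($T{\left(r \right)} = -2 + r \left(r + \frac{1}{6}\right) = -2 + r \left(\frac{1}{6} + r\right)$)
$y{\left(L \right)} = \frac{-2 + L^{2} + \frac{L}{6}}{3 L}$ ($y{\left(L \right)} = \frac{\left(-2 + L^{2} + \frac{L}{6}\right) \frac{1}{L}}{3} = \frac{\frac{1}{L} \left(-2 + L^{2} + \frac{L}{6}\right)}{3} = \frac{-2 + L^{2} + \frac{L}{6}}{3 L}$)
$\left(y{\left(11 \right)} + \left(39 - 70\right)\right) \left(6 + \left(-1 + 0\right) \left(-5\right)\right) = \left(\frac{-12 + 11 + 6 \cdot 11^{2}}{18 \cdot 11} + \left(39 - 70\right)\right) \left(6 + \left(-1 + 0\right) \left(-5\right)\right) = \left(\frac{1}{18} \cdot \frac{1}{11} \left(-12 + 11 + 6 \cdot 121\right) - 31\right) \left(6 - -5\right) = \left(\frac{1}{18} \cdot \frac{1}{11} \left(-12 + 11 + 726\right) - 31\right) \left(6 + 5\right) = \left(\frac{1}{18} \cdot \frac{1}{11} \cdot 725 - 31\right) 11 = \left(\frac{725}{198} - 31\right) 11 = \left(- \frac{5413}{198}\right) 11 = - \frac{5413}{18}$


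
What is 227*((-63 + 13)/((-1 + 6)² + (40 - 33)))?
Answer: -5675/16 ≈ -354.69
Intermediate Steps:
227*((-63 + 13)/((-1 + 6)² + (40 - 33))) = 227*(-50/(5² + 7)) = 227*(-50/(25 + 7)) = 227*(-50/32) = 227*(-50*1/32) = 227*(-25/16) = -5675/16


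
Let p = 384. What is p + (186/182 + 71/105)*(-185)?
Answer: 19066/273 ≈ 69.839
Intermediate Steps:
p + (186/182 + 71/105)*(-185) = 384 + (186/182 + 71/105)*(-185) = 384 + (186*(1/182) + 71*(1/105))*(-185) = 384 + (93/91 + 71/105)*(-185) = 384 + (2318/1365)*(-185) = 384 - 85766/273 = 19066/273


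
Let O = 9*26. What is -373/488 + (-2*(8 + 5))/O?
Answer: -3845/4392 ≈ -0.87545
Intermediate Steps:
O = 234
-373/488 + (-2*(8 + 5))/O = -373/488 - 2*(8 + 5)/234 = -373*1/488 - 2*13*(1/234) = -373/488 - 26*1/234 = -373/488 - ⅑ = -3845/4392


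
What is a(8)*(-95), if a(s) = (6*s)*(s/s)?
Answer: -4560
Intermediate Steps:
a(s) = 6*s (a(s) = (6*s)*1 = 6*s)
a(8)*(-95) = (6*8)*(-95) = 48*(-95) = -4560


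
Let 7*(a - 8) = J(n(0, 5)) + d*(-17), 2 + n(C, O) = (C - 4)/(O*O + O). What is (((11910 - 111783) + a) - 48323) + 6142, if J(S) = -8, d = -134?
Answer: -992052/7 ≈ -1.4172e+5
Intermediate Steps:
n(C, O) = -2 + (-4 + C)/(O + O**2) (n(C, O) = -2 + (C - 4)/(O*O + O) = -2 + (-4 + C)/(O**2 + O) = -2 + (-4 + C)/(O + O**2))
a = 2326/7 (a = 8 + (-8 - 134*(-17))/7 = 8 + (-8 + 2278)/7 = 8 + (1/7)*2270 = 8 + 2270/7 = 2326/7 ≈ 332.29)
(((11910 - 111783) + a) - 48323) + 6142 = (((11910 - 111783) + 2326/7) - 48323) + 6142 = ((-99873 + 2326/7) - 48323) + 6142 = (-696785/7 - 48323) + 6142 = -1035046/7 + 6142 = -992052/7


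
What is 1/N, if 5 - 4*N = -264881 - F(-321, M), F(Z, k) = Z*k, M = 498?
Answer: 1/26257 ≈ 3.8085e-5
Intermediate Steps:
N = 26257 (N = 5/4 - (-264881 - (-321)*498)/4 = 5/4 - (-264881 - 1*(-159858))/4 = 5/4 - (-264881 + 159858)/4 = 5/4 - ¼*(-105023) = 5/4 + 105023/4 = 26257)
1/N = 1/26257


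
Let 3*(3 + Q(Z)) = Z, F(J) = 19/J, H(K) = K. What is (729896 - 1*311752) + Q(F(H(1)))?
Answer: 1254442/3 ≈ 4.1815e+5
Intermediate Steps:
Q(Z) = -3 + Z/3
(729896 - 1*311752) + Q(F(H(1))) = (729896 - 1*311752) + (-3 + (19/1)/3) = (729896 - 311752) + (-3 + (19*1)/3) = 418144 + (-3 + (1/3)*19) = 418144 + (-3 + 19/3) = 418144 + 10/3 = 1254442/3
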